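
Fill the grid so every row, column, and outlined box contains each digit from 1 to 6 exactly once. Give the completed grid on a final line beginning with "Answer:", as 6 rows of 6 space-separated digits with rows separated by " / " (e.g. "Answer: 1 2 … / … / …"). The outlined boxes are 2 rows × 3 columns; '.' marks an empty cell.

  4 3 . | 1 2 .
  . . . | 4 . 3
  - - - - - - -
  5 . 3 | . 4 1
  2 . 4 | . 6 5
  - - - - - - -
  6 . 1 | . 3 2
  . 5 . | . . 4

Step 1. [r2c2∈{1,2,6}] across col 2, 2 lands solely at r2c2, so r2c2=2.
Step 2. [r2c3∈{5,6}] across row 2, 6 lands solely at r2c3, so r2c3=6.
Step 3. [r2c5∈{5}] only 5 remains possible at r2c5. So r2c5=5.
Step 4. [r6c4∈{6}] r6c4's peers cover all but 6, so r6c4=6.
Step 5. [r5c4∈{5}] nothing but 5 survives at r5c4 ⇒ r5c4=5.
Step 6. [r5c2∈{4}] nothing but 4 survives at r5c2, so r5c2=4.
Step 7. [r1c6∈{6}] r1c6 is down to just 6, so r1c6=6.
Step 8. [r6c3∈{2}] only 2 remains possible at r6c3, so r6c3=2.
Step 9. [r6c5∈{1}] r6c5 has the single candidate 1 ⇒ r6c5=1.
Step 10. [r6c1∈{3}] nothing but 3 survives at r6c1, so r6c1=3.
Step 11. [r3c2∈{6}] r3c2 is down to just 6 ⇒ r3c2=6.
Step 12. [r3c4∈{2}] nothing but 2 survives at r3c4 ⇒ r3c4=2.
Step 13. [r4c2∈{1}] nothing but 1 survives at r4c2, so r4c2=1.
Step 14. [r2c1∈{1}] r2c1 has the single candidate 1. So r2c1=1.
Step 15. [r1c3∈{5}] r1c3 has the single candidate 5 ⇒ r1c3=5.
Step 16. [r4c4∈{3}] r4c4 has the single candidate 3, so r4c4=3.

Answer: 4 3 5 1 2 6 / 1 2 6 4 5 3 / 5 6 3 2 4 1 / 2 1 4 3 6 5 / 6 4 1 5 3 2 / 3 5 2 6 1 4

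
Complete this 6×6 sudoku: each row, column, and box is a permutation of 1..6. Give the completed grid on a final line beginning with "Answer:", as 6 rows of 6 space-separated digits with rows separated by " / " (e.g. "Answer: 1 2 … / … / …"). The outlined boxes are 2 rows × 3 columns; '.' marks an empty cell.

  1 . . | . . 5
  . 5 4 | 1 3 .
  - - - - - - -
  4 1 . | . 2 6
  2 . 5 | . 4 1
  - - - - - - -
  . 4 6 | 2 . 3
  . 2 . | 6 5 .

Step 1. [r3c3∈{3}] nothing but 3 survives at r3c3 ⇒ r3c3=3.
Step 2. [r4c2∈{6}] only 6 remains possible at r4c2, so r4c2=6.
Step 3. [r4c4∈{3}] only 3 remains possible at r4c4. So r4c4=3.
Step 4. [r3c4∈{5}] nothing but 5 survives at r3c4, so r3c4=5.
Step 5. [r5c1∈{5}] r5c1 has the single candidate 5. So r5c1=5.
Step 6. [r2c1∈{6}] nothing but 6 survives at r2c1. So r2c1=6.
Step 7. [r5c5∈{1}] nothing but 1 survives at r5c5 ⇒ r5c5=1.
Step 8. [r6c6∈{4}] only 4 remains possible at r6c6. So r6c6=4.
Step 9. [r6c1∈{3}] nothing but 3 survives at r6c1, so r6c1=3.
Step 10. [r1c3∈{2}] nothing but 2 survives at r1c3. So r1c3=2.
Step 11. [r1c2∈{3}] nothing but 3 survives at r1c2 ⇒ r1c2=3.
Step 12. [r6c3∈{1}] r6c3 has the single candidate 1, so r6c3=1.
Step 13. [r1c5∈{6}] only 6 remains possible at r1c5 ⇒ r1c5=6.
Step 14. [r1c4∈{4}] r1c4's peers cover all but 4, so r1c4=4.
Step 15. [r2c6∈{2}] r2c6 has the single candidate 2. So r2c6=2.

Answer: 1 3 2 4 6 5 / 6 5 4 1 3 2 / 4 1 3 5 2 6 / 2 6 5 3 4 1 / 5 4 6 2 1 3 / 3 2 1 6 5 4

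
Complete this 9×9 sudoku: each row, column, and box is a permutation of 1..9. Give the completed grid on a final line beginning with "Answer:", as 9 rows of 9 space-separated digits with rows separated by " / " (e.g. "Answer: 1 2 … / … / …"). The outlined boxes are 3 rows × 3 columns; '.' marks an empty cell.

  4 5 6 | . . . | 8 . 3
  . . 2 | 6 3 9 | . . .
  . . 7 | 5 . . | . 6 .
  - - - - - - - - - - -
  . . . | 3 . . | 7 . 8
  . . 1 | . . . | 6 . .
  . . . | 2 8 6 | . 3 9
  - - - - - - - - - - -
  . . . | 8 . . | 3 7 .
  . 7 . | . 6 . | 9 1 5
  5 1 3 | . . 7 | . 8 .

Step 1. [r8c4∈{4}] nothing but 4 survives at r8c4 ⇒ r8c4=4.
Step 2. [r6c2∈{4}] nothing but 4 survives at r6c2 ⇒ r6c2=4.
Step 3. [r3c6∈{1,2,4,8}] across col 6, 8 lands solely at r3c6 ⇒ r3c6=8.
Step 4. [r3c5∈{1,2,4}] box 2 places 4 nowhere but r3c5, so r3c5=4.
Step 5. [r6c7∈{1,5}] across row 6, 1 lands solely at r6c7 ⇒ r6c7=1.
Step 6. [r3c7∈{2}] nothing but 2 survives at r3c7, so r3c7=2.
Step 7. [r9c7∈{4}] r9c7's peers cover all but 4, so r9c7=4.
Step 8. [r9c4∈{9}] nothing but 9 survives at r9c4, so r9c4=9.
Step 9. [r9c5∈{2}] nothing but 2 survives at r9c5 ⇒ r9c5=2.
Step 10. [r8c1∈{2,8}] across row 8, 2 lands solely at r8c1 ⇒ r8c1=2.
Step 11. [r1c4∈{1,7}] 1 has one home in col 4: r1c4 ⇒ r1c4=1.
Step 12. [r5c4∈{7}] nothing but 7 survives at r5c4. So r5c4=7.
Step 13. [r3c9∈{1}] r3c9's peers cover all but 1, so r3c9=1.
Step 14. [r7c9∈{2,6}] in row 7, 2 fits only at r7c9 ⇒ r7c9=2.
Step 15. [r5c9∈{4}] only 4 remains possible at r5c9. So r5c9=4.
Step 16. [r5c6∈{5}] r5c6 is down to just 5. So r5c6=5.
Step 17. [r4c8∈{2,5}] across box 6, 5 lands solely at r4c8. So r4c8=5.
Step 18. [r4c3∈{9}] nothing but 9 survives at r4c3, so r4c3=9.
Step 19. [r4c2∈{2,6}] r4c2 is the only open cell in row 4 admitting 2 ⇒ r4c2=2.
Step 20. [r4c5∈{1}] nothing but 1 survives at r4c5 ⇒ r4c5=1.
Step 21. [r7c2∈{6,9}] across col 2, 6 lands solely at r7c2, so r7c2=6.
Step 22. [r2c2∈{8}] only 8 remains possible at r2c2 ⇒ r2c2=8.
Step 23. [r5c2∈{3}] only 3 remains possible at r5c2. So r5c2=3.
Step 24. [r7c1∈{9}] r7c1's peers cover all but 9. So r7c1=9.
Step 25. [r4c1∈{6}] only 6 remains possible at r4c1, so r4c1=6.
Step 26. [r1c6∈{2}] r1c6 has the single candidate 2, so r1c6=2.
Step 27. [r5c8∈{2}] r5c8 has the single candidate 2. So r5c8=2.
Step 28. [r8c6∈{3}] r8c6's peers cover all but 3, so r8c6=3.
Step 29. [r9c9∈{6}] r9c9's peers cover all but 6 ⇒ r9c9=6.
Step 30. [r3c2∈{9}] r3c2's peers cover all but 9. So r3c2=9.
Step 31. [r7c6∈{1}] r7c6 is down to just 1. So r7c6=1.
Step 32. [r5c1∈{8}] nothing but 8 survives at r5c1. So r5c1=8.
Step 33. [r4c6∈{4}] only 4 remains possible at r4c6 ⇒ r4c6=4.
Step 34. [r2c7∈{5}] r2c7 is down to just 5. So r2c7=5.
Step 35. [r7c3∈{4}] nothing but 4 survives at r7c3 ⇒ r7c3=4.
Step 36. [r2c9∈{7}] only 7 remains possible at r2c9, so r2c9=7.
Step 37. [r6c3∈{5}] r6c3 is down to just 5. So r6c3=5.
Step 38. [r2c8∈{4}] r2c8 has the single candidate 4 ⇒ r2c8=4.
Step 39. [r1c5∈{7}] r1c5 has the single candidate 7, so r1c5=7.
Step 40. [r7c5∈{5}] only 5 remains possible at r7c5. So r7c5=5.
Step 41. [r5c5∈{9}] r5c5 has the single candidate 9, so r5c5=9.
Step 42. [r6c1∈{7}] r6c1's peers cover all but 7, so r6c1=7.
Step 43. [r2c1∈{1}] only 1 remains possible at r2c1 ⇒ r2c1=1.
Step 44. [r8c3∈{8}] r8c3 has the single candidate 8 ⇒ r8c3=8.
Step 45. [r1c8∈{9}] r1c8 has the single candidate 9, so r1c8=9.
Step 46. [r3c1∈{3}] r3c1 has the single candidate 3 ⇒ r3c1=3.

Answer: 4 5 6 1 7 2 8 9 3 / 1 8 2 6 3 9 5 4 7 / 3 9 7 5 4 8 2 6 1 / 6 2 9 3 1 4 7 5 8 / 8 3 1 7 9 5 6 2 4 / 7 4 5 2 8 6 1 3 9 / 9 6 4 8 5 1 3 7 2 / 2 7 8 4 6 3 9 1 5 / 5 1 3 9 2 7 4 8 6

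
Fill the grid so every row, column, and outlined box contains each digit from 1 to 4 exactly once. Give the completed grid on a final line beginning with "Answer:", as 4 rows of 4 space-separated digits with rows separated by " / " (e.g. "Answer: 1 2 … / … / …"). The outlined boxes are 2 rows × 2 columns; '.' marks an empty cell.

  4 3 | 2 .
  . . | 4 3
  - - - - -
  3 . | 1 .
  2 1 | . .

Step 1. [r3c2∈{4}] r3c2 is down to just 4, so r3c2=4.
Step 2. [r4c3∈{3}] r4c3's peers cover all but 3 ⇒ r4c3=3.
Step 3. [r2c2∈{2}] r2c2's peers cover all but 2. So r2c2=2.
Step 4. [r1c4∈{1}] nothing but 1 survives at r1c4 ⇒ r1c4=1.
Step 5. [r3c4∈{2}] r3c4 has the single candidate 2 ⇒ r3c4=2.
Step 6. [r4c4∈{4}] r4c4 is down to just 4. So r4c4=4.
Step 7. [r2c1∈{1}] r2c1 has the single candidate 1 ⇒ r2c1=1.

Answer: 4 3 2 1 / 1 2 4 3 / 3 4 1 2 / 2 1 3 4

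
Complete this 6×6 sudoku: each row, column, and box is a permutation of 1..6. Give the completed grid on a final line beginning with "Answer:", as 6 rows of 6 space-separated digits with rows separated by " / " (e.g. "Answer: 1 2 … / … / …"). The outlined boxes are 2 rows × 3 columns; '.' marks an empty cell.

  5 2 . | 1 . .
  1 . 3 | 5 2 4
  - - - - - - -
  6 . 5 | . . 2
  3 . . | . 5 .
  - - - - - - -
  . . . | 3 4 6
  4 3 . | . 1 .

Step 1. [r3c2∈{1,4}] 1 has one home in row 3: r3c2 ⇒ r3c2=1.
Step 2. [r4c3∈{2,4}] in row 4, 2 fits only at r4c3. So r4c3=2.
Step 3. [r1c5∈{3,6}] across col 5, 6 lands solely at r1c5, so r1c5=6.
Step 4. [r4c4∈{4,6}] 6 has one home in row 4: r4c4. So r4c4=6.
Step 5. [r6c3∈{6}] only 6 remains possible at r6c3. So r6c3=6.
Step 6. [r3c4∈{4}] nothing but 4 survives at r3c4, so r3c4=4.
Step 7. [r2c2∈{6}] r2c2 is down to just 6 ⇒ r2c2=6.
Step 8. [r6c4∈{2}] r6c4's peers cover all but 2. So r6c4=2.
Step 9. [r1c6∈{3}] r1c6 has the single candidate 3 ⇒ r1c6=3.
Step 10. [r4c2∈{4}] r4c2's peers cover all but 4. So r4c2=4.
Step 11. [r6c6∈{5}] r6c6's peers cover all but 5 ⇒ r6c6=5.
Step 12. [r1c3∈{4}] only 4 remains possible at r1c3. So r1c3=4.
Step 13. [r5c2∈{5}] only 5 remains possible at r5c2, so r5c2=5.
Step 14. [r5c3∈{1}] nothing but 1 survives at r5c3. So r5c3=1.
Step 15. [r3c5∈{3}] r3c5 is down to just 3. So r3c5=3.
Step 16. [r4c6∈{1}] r4c6's peers cover all but 1. So r4c6=1.
Step 17. [r5c1∈{2}] nothing but 2 survives at r5c1. So r5c1=2.

Answer: 5 2 4 1 6 3 / 1 6 3 5 2 4 / 6 1 5 4 3 2 / 3 4 2 6 5 1 / 2 5 1 3 4 6 / 4 3 6 2 1 5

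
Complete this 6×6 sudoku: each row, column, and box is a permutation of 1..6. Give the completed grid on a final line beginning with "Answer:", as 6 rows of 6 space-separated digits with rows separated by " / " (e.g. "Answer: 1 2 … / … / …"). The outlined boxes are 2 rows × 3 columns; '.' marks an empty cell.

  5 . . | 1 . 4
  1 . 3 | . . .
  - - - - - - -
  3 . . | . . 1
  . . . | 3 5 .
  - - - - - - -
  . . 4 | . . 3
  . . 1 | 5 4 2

Step 1. [r4c6∈{6}] r4c6 is down to just 6. So r4c6=6.
Step 2. [r3c5∈{2}] r3c5 has the single candidate 2 ⇒ r3c5=2.
Step 3. [r2c2∈{2,4,6}] row 2 places 4 nowhere but r2c2, so r2c2=4.
Step 4. [r5c4∈{6}] r5c4's peers cover all but 6. So r5c4=6.
Step 5. [r4c3∈{2}] only 2 remains possible at r4c3. So r4c3=2.
Step 6. [r1c3∈{6}] only 6 remains possible at r1c3, so r1c3=6.
Step 7. [r5c2∈{2,5}] across row 5, 5 lands solely at r5c2 ⇒ r5c2=5.
Step 8. [r6c1∈{6}] only 6 remains possible at r6c1. So r6c1=6.
Step 9. [r5c1∈{2}] r5c1 is down to just 2. So r5c1=2.
Step 10. [r4c1∈{4}] only 4 remains possible at r4c1 ⇒ r4c1=4.
Step 11. [r3c2∈{6}] r3c2's peers cover all but 6 ⇒ r3c2=6.
Step 12. [r2c6∈{5}] r2c6 is down to just 5, so r2c6=5.
Step 13. [r4c2∈{1}] only 1 remains possible at r4c2, so r4c2=1.
Step 14. [r6c2∈{3}] r6c2's peers cover all but 3, so r6c2=3.
Step 15. [r3c3∈{5}] nothing but 5 survives at r3c3. So r3c3=5.
Step 16. [r1c5∈{3}] r1c5's peers cover all but 3 ⇒ r1c5=3.
Step 17. [r2c4∈{2}] only 2 remains possible at r2c4 ⇒ r2c4=2.
Step 18. [r1c2∈{2}] r1c2 has the single candidate 2 ⇒ r1c2=2.
Step 19. [r3c4∈{4}] r3c4 has the single candidate 4 ⇒ r3c4=4.
Step 20. [r2c5∈{6}] r2c5 has the single candidate 6, so r2c5=6.
Step 21. [r5c5∈{1}] r5c5 has the single candidate 1 ⇒ r5c5=1.

Answer: 5 2 6 1 3 4 / 1 4 3 2 6 5 / 3 6 5 4 2 1 / 4 1 2 3 5 6 / 2 5 4 6 1 3 / 6 3 1 5 4 2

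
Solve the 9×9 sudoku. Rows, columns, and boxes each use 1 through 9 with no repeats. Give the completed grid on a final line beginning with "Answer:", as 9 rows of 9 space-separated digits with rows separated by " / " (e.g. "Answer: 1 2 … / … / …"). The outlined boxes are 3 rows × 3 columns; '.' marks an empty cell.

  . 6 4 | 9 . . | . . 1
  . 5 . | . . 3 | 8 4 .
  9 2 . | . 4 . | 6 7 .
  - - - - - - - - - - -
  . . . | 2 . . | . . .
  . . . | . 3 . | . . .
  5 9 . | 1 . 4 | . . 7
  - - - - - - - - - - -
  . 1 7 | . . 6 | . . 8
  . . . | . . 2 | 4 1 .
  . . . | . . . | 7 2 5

Step 1. [r8c3∈{3,5,6,8,9}] across col 3, 5 lands solely at r8c3, so r8c3=5.
Step 2. [r9c3∈{3,6,8,9}] r9c3 is the only open cell in col 3 admitting 9, so r9c3=9.
Step 3. [r9c1∈{3,4,6,8}] row 9 places 6 nowhere but r9c1 ⇒ r9c1=6.
Step 4. [r2c3∈{1}] r2c3 has the single candidate 1, so r2c3=1.
Step 5. [r3c9∈{3}] r3c9 has the single candidate 3, so r3c9=3.
Step 6. [r3c3∈{8}] r3c3 has the single candidate 8, so r3c3=8.
Step 7. [r2c1∈{7}] only 7 remains possible at r2c1 ⇒ r2c1=7.
Step 8. [r1c8∈{5}] nothing but 5 survives at r1c8. So r1c8=5.
Step 9. [r2c9∈{2,9}] in row 2, 9 fits only at r2c9 ⇒ r2c9=9.
Step 10. [r5c9∈{2,4,6}] across col 9, 2 lands solely at r5c9, so r5c9=2.
Step 11. [r6c7∈{3}] r6c7's peers cover all but 3. So r6c7=3.
Step 12. [r7c7∈{9}] nothing but 9 survives at r7c7, so r7c7=9.
Step 13. [r5c3∈{6}] nothing but 6 survives at r5c3, so r5c3=6.
Step 14. [r8c5∈{7,8,9}] in row 8, 9 fits only at r8c5. So r8c5=9.
Step 15. [r3c4∈{5}] r3c4's peers cover all but 5. So r3c4=5.
Step 16. [r8c4∈{3,7,8}] 7 has one home in row 8: r8c4. So r8c4=7.
Step 17. [r5c4∈{8}] r5c4 has the single candidate 8, so r5c4=8.
Step 18. [r4c9∈{4,6}] col 9 places 4 nowhere but r4c9. So r4c9=4.
Step 19. [r1c1∈{3}] nothing but 3 survives at r1c1 ⇒ r1c1=3.
Step 20. [r8c2∈{3,8}] in row 8, 3 fits only at r8c2, so r8c2=3.
Step 21. [r6c5∈{6}] r6c5 is down to just 6. So r6c5=6.
Step 22. [r5c8∈{9}] r5c8 is down to just 9. So r5c8=9.
Step 23. [r4c6∈{5,7,9}] in row 4, 9 fits only at r4c6 ⇒ r4c6=9.
Step 24. [r5c6∈{5,7}] r5c6 is the only open cell in col 6 admitting 5 ⇒ r5c6=5.
Step 25. [r5c2∈{4,7}] in row 5, 7 fits only at r5c2, so r5c2=7.
Step 26. [r9c2∈{4,8}] 4 has one home in col 2: r9c2, so r9c2=4.
Step 27. [r5c7∈{1}] r5c7 is down to just 1, so r5c7=1.
Step 28. [r4c2∈{8}] r4c2's peers cover all but 8, so r4c2=8.
Step 29. [r9c5∈{1,8}] col 5 places 1 nowhere but r9c5. So r9c5=1.
Step 30. [r1c5∈{2,7,8}] in col 5, 8 fits only at r1c5, so r1c5=8.
Step 31. [r7c8∈{3}] r7c8 has the single candidate 3 ⇒ r7c8=3.
Step 32. [r4c5∈{7}] r4c5 has the single candidate 7 ⇒ r4c5=7.
Step 33. [r6c8∈{8}] r6c8 is down to just 8. So r6c8=8.
Step 34. [r8c1∈{8}] r8c1 has the single candidate 8. So r8c1=8.
Step 35. [r3c6∈{1}] only 1 remains possible at r3c6. So r3c6=1.
Step 36. [r6c3∈{2}] nothing but 2 survives at r6c3, so r6c3=2.
Step 37. [r4c8∈{6}] r4c8's peers cover all but 6, so r4c8=6.
Step 38. [r8c9∈{6}] r8c9 is down to just 6 ⇒ r8c9=6.
Step 39. [r9c6∈{8}] only 8 remains possible at r9c6 ⇒ r9c6=8.
Step 40. [r2c5∈{2}] nothing but 2 survives at r2c5, so r2c5=2.
Step 41. [r1c7∈{2}] nothing but 2 survives at r1c7, so r1c7=2.
Step 42. [r4c7∈{5}] r4c7's peers cover all but 5, so r4c7=5.
Step 43. [r7c1∈{2}] only 2 remains possible at r7c1 ⇒ r7c1=2.
Step 44. [r7c4∈{4}] r7c4 has the single candidate 4, so r7c4=4.
Step 45. [r2c4∈{6}] nothing but 6 survives at r2c4 ⇒ r2c4=6.
Step 46. [r1c6∈{7}] r1c6 has the single candidate 7. So r1c6=7.
Step 47. [r4c3∈{3}] r4c3 is down to just 3. So r4c3=3.
Step 48. [r5c1∈{4}] r5c1 is down to just 4. So r5c1=4.
Step 49. [r9c4∈{3}] r9c4 is down to just 3, so r9c4=3.
Step 50. [r4c1∈{1}] r4c1 has the single candidate 1 ⇒ r4c1=1.
Step 51. [r7c5∈{5}] r7c5's peers cover all but 5 ⇒ r7c5=5.

Answer: 3 6 4 9 8 7 2 5 1 / 7 5 1 6 2 3 8 4 9 / 9 2 8 5 4 1 6 7 3 / 1 8 3 2 7 9 5 6 4 / 4 7 6 8 3 5 1 9 2 / 5 9 2 1 6 4 3 8 7 / 2 1 7 4 5 6 9 3 8 / 8 3 5 7 9 2 4 1 6 / 6 4 9 3 1 8 7 2 5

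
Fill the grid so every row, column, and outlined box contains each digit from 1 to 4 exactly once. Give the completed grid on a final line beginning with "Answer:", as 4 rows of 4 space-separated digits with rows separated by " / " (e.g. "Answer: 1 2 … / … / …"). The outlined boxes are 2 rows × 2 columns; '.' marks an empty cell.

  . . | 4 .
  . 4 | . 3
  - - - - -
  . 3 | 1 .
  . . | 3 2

Step 1. [r2c1∈{1,2}] in row 2, 1 fits only at r2c1, so r2c1=1.
Step 2. [r3c1∈{2,4}] 2 has one home in row 3: r3c1, so r3c1=2.
Step 3. [r1c2∈{2}] only 2 remains possible at r1c2 ⇒ r1c2=2.
Step 4. [r4c1∈{4}] nothing but 4 survives at r4c1, so r4c1=4.
Step 5. [r2c3∈{2}] only 2 remains possible at r2c3. So r2c3=2.
Step 6. [r1c1∈{3}] r1c1 is down to just 3, so r1c1=3.
Step 7. [r3c4∈{4}] nothing but 4 survives at r3c4. So r3c4=4.
Step 8. [r4c2∈{1}] r4c2's peers cover all but 1, so r4c2=1.
Step 9. [r1c4∈{1}] r1c4 is down to just 1, so r1c4=1.

Answer: 3 2 4 1 / 1 4 2 3 / 2 3 1 4 / 4 1 3 2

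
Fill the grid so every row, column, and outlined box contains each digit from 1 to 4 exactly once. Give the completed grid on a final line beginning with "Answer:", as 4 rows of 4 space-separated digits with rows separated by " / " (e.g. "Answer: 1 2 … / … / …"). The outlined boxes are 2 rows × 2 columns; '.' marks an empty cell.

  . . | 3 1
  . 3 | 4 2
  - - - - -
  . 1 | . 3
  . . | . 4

Step 1. [r4c2∈{2}] only 2 remains possible at r4c2, so r4c2=2.
Step 2. [r1c2∈{4}] only 4 remains possible at r1c2, so r1c2=4.
Step 3. [r1c1∈{2}] r1c1 has the single candidate 2, so r1c1=2.
Step 4. [r2c1∈{1}] only 1 remains possible at r2c1, so r2c1=1.
Step 5. [r4c3∈{1}] only 1 remains possible at r4c3 ⇒ r4c3=1.
Step 6. [r3c3∈{2}] r3c3's peers cover all but 2, so r3c3=2.
Step 7. [r3c1∈{4}] only 4 remains possible at r3c1. So r3c1=4.
Step 8. [r4c1∈{3}] r4c1 is down to just 3 ⇒ r4c1=3.

Answer: 2 4 3 1 / 1 3 4 2 / 4 1 2 3 / 3 2 1 4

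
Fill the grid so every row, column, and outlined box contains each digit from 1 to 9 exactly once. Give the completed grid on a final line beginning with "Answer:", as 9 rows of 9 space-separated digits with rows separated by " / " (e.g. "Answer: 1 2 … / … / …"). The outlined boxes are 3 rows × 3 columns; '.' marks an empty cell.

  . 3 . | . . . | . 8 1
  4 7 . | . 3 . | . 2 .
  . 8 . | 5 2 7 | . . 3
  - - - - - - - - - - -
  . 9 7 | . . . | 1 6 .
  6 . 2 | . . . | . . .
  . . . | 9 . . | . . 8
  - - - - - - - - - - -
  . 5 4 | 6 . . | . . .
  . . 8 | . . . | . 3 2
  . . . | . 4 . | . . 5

Step 1. [r1c7∈{4,5,6,7,9}] r1c7 is the only open cell in row 1 admitting 7, so r1c7=7.
Step 2. [r4c9∈{4}] r4c9 is down to just 4 ⇒ r4c9=4.
Step 3. [r9c2∈{1,2,6}] across col 2, 2 lands solely at r9c2 ⇒ r9c2=2.
Step 4. [r7c6∈{1,2,3,8,9}] row 7 places 2 nowhere but r7c6, so r7c6=2.
Step 5. [r7c1∈{1,3,7,9}] row 7 places 3 nowhere but r7c1, so r7c1=3.
Step 6. [r2c9∈{6,9}] r2c9 is the only open cell in col 9 admitting 6 ⇒ r2c9=6.
Step 7. [r6c3∈{1,3,5}] 3 has one home in col 3: r6c3 ⇒ r6c3=3.
Step 8. [r5c7∈{3,5,9}] r5c7 is the only open cell in col 7 admitting 3, so r5c7=3.
Step 9. [r4c1∈{5,8}] across col 1, 8 lands solely at r4c1 ⇒ r4c1=8.
Step 10. [r6c1∈{1,5}] across box 4, 5 lands solely at r6c1 ⇒ r6c1=5.
Step 11. [r6c8∈{7}] r6c8 has the single candidate 7. So r6c8=7.
Step 12. [r3c3∈{1,6,9}] row 3 places 6 nowhere but r3c3. So r3c3=6.
Step 13. [r3c1∈{1,9}] 1 has one home in row 3: r3c1, so r3c1=1.
Step 14. [r9c3∈{1,9}] r9c3 is the only open cell in col 3 admitting 1. So r9c3=1.
Step 15. [r9c8∈{9}] r9c8 is down to just 9, so r9c8=9.
Step 16. [r7c5∈{1,7,8,9}] row 7 places 9 nowhere but r7c5, so r7c5=9.
Step 17. [r5c5∈{1,5,7,8}] r5c5 is the only open cell in col 5 admitting 8. So r5c5=8.
Step 18. [r8c5∈{1,5,7}] r8c5 is the only open cell in col 5 admitting 7, so r8c5=7.
Step 19. [r6c5∈{1,6}] 1 has one home in col 5: r6c5 ⇒ r6c5=1.
Step 20. [r8c6∈{1,5}] row 8 places 5 nowhere but r8c6 ⇒ r8c6=5.
Step 21. [r5c6∈{4}] only 4 remains possible at r5c6. So r5c6=4.
Step 22. [r2c6∈{1,8,9}] in col 6, 1 fits only at r2c6. So r2c6=1.
Step 23. [r1c6∈{6,9}] across col 6, 9 lands solely at r1c6. So r1c6=9.
Step 24. [r9c6∈{3,8}] across col 6, 8 lands solely at r9c6 ⇒ r9c6=8.
Step 25. [r2c3∈{5,9}] 9 has one home in col 3: r2c3 ⇒ r2c3=9.
Step 26. [r8c7∈{4,6}] 4 has one home in row 8: r8c7 ⇒ r8c7=4.
Step 27. [r9c4∈{3}] r9c4 is down to just 3, so r9c4=3.
Step 28. [r3c8∈{4}] r3c8's peers cover all but 4, so r3c8=4.
Step 29. [r1c3∈{5}] r1c3 has the single candidate 5, so r1c3=5.
Step 30. [r5c8∈{5}] only 5 remains possible at r5c8, so r5c8=5.
Step 31. [r8c1∈{9}] nothing but 9 survives at r8c1, so r8c1=9.
Step 32. [r5c9∈{9}] r5c9's peers cover all but 9, so r5c9=9.
Step 33. [r1c4∈{4}] r1c4 is down to just 4. So r1c4=4.
Step 34. [r4c6∈{3}] only 3 remains possible at r4c6, so r4c6=3.
Step 35. [r3c7∈{9}] only 9 remains possible at r3c7. So r3c7=9.
Step 36. [r9c7∈{6}] r9c7's peers cover all but 6. So r9c7=6.
Step 37. [r6c2∈{4}] r6c2 has the single candidate 4. So r6c2=4.
Step 38. [r1c1∈{2}] r1c1 is down to just 2. So r1c1=2.
Step 39. [r5c4∈{7}] r5c4 has the single candidate 7 ⇒ r5c4=7.
Step 40. [r6c7∈{2}] r6c7's peers cover all but 2, so r6c7=2.
Step 41. [r4c5∈{5}] nothing but 5 survives at r4c5 ⇒ r4c5=5.
Step 42. [r7c7∈{8}] r7c7 has the single candidate 8, so r7c7=8.
Step 43. [r8c4∈{1}] only 1 remains possible at r8c4, so r8c4=1.
Step 44. [r6c6∈{6}] r6c6's peers cover all but 6 ⇒ r6c6=6.
Step 45. [r2c7∈{5}] nothing but 5 survives at r2c7. So r2c7=5.
Step 46. [r5c2∈{1}] r5c2 has the single candidate 1 ⇒ r5c2=1.
Step 47. [r7c8∈{1}] nothing but 1 survives at r7c8 ⇒ r7c8=1.
Step 48. [r2c4∈{8}] r2c4's peers cover all but 8. So r2c4=8.
Step 49. [r7c9∈{7}] r7c9 has the single candidate 7, so r7c9=7.
Step 50. [r4c4∈{2}] r4c4's peers cover all but 2 ⇒ r4c4=2.
Step 51. [r9c1∈{7}] only 7 remains possible at r9c1, so r9c1=7.
Step 52. [r1c5∈{6}] r1c5's peers cover all but 6. So r1c5=6.
Step 53. [r8c2∈{6}] only 6 remains possible at r8c2. So r8c2=6.

Answer: 2 3 5 4 6 9 7 8 1 / 4 7 9 8 3 1 5 2 6 / 1 8 6 5 2 7 9 4 3 / 8 9 7 2 5 3 1 6 4 / 6 1 2 7 8 4 3 5 9 / 5 4 3 9 1 6 2 7 8 / 3 5 4 6 9 2 8 1 7 / 9 6 8 1 7 5 4 3 2 / 7 2 1 3 4 8 6 9 5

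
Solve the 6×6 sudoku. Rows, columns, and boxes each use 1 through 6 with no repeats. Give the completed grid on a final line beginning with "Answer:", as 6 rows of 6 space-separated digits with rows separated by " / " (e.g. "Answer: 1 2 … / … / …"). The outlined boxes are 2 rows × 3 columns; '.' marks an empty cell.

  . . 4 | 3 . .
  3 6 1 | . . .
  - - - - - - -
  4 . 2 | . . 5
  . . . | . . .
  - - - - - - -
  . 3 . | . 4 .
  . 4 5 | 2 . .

Step 1. [r5c3∈{6}] r5c3 is down to just 6. So r5c3=6.
Step 2. [r5c6∈{1}] r5c6 is down to just 1 ⇒ r5c6=1.
Step 3. [r1c5∈{1,2,5,6}] 1 has one home in row 1: r1c5. So r1c5=1.
Step 4. [r4c1∈{1,5,6}] across col 1, 6 lands solely at r4c1, so r4c1=6.
Step 5. [r3c5∈{3,6}] in row 3, 3 fits only at r3c5, so r3c5=3.
Step 6. [r1c2∈{2,5}] 2 has one home in col 2: r1c2, so r1c2=2.
Step 7. [r2c5∈{2,5}] 5 has one home in col 5: r2c5 ⇒ r2c5=5.
Step 8. [r3c2∈{1}] r3c2's peers cover all but 1. So r3c2=1.
Step 9. [r2c4∈{4}] r2c4 is down to just 4, so r2c4=4.
Step 10. [r2c6∈{2}] r2c6's peers cover all but 2. So r2c6=2.
Step 11. [r1c6∈{6}] r1c6 has the single candidate 6 ⇒ r1c6=6.
Step 12. [r5c4∈{5}] r5c4 has the single candidate 5 ⇒ r5c4=5.
Step 13. [r6c6∈{3}] r6c6's peers cover all but 3 ⇒ r6c6=3.
Step 14. [r4c4∈{1}] nothing but 1 survives at r4c4, so r4c4=1.
Step 15. [r4c3∈{3}] r4c3's peers cover all but 3, so r4c3=3.
Step 16. [r1c1∈{5}] nothing but 5 survives at r1c1, so r1c1=5.
Step 17. [r6c5∈{6}] r6c5's peers cover all but 6, so r6c5=6.
Step 18. [r4c5∈{2}] only 2 remains possible at r4c5 ⇒ r4c5=2.
Step 19. [r4c6∈{4}] r4c6's peers cover all but 4, so r4c6=4.
Step 20. [r3c4∈{6}] only 6 remains possible at r3c4, so r3c4=6.
Step 21. [r5c1∈{2}] r5c1's peers cover all but 2 ⇒ r5c1=2.
Step 22. [r4c2∈{5}] only 5 remains possible at r4c2 ⇒ r4c2=5.
Step 23. [r6c1∈{1}] r6c1 is down to just 1. So r6c1=1.

Answer: 5 2 4 3 1 6 / 3 6 1 4 5 2 / 4 1 2 6 3 5 / 6 5 3 1 2 4 / 2 3 6 5 4 1 / 1 4 5 2 6 3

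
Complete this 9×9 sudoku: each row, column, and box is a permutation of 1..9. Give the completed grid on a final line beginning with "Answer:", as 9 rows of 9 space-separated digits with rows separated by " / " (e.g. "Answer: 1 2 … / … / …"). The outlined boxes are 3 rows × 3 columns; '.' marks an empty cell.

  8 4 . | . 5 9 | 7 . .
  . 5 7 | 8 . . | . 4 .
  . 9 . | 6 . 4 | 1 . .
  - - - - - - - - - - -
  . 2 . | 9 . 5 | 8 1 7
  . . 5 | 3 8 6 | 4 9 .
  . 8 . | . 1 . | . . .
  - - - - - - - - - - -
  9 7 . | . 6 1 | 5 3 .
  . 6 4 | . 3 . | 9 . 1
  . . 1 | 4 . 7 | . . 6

Step 1. [r9c7∈{2}] nothing but 2 survives at r9c7. So r9c7=2.
Step 2. [r5c9∈{2}] nothing but 2 survives at r5c9 ⇒ r5c9=2.
Step 3. [r1c9∈{3}] r1c9 is down to just 3. So r1c9=3.
Step 4. [r7c4∈{2}] nothing but 2 survives at r7c4 ⇒ r7c4=2.
Step 5. [r2c1∈{1,2,3,6}] r2c1 is the only open cell in row 2 admitting 1. So r2c1=1.
Step 6. [r6c1∈{3,4,6,7}] 4 has one home in row 6: r6c1, so r6c1=4.
Step 7. [r1c3∈{2,6}] in box 1, 6 fits only at r1c3, so r1c3=6.
Step 8. [r3c3∈{2,3}] r3c3 is the only open cell in col 3 admitting 2, so r3c3=2.
Step 9. [r9c8∈{8}] only 8 remains possible at r9c8 ⇒ r9c8=8.
Step 10. [r6c9∈{5}] r6c9 has the single candidate 5, so r6c9=5.
Step 11. [r6c7∈{3,6}] in col 7, 3 fits only at r6c7, so r6c7=3.
Step 12. [r9c1∈{3,5}] 5 has one home in row 9: r9c1 ⇒ r9c1=5.
Step 13. [r2c5∈{2}] only 2 remains possible at r2c5. So r2c5=2.
Step 14. [r4c1∈{3,6}] row 4 places 6 nowhere but r4c1 ⇒ r4c1=6.
Step 15. [r8c6∈{8}] r8c6's peers cover all but 8. So r8c6=8.
Step 16. [r7c9∈{4}] r7c9 is down to just 4. So r7c9=4.
Step 17. [r8c1∈{2}] only 2 remains possible at r8c1. So r8c1=2.
Step 18. [r4c5∈{4}] nothing but 4 survives at r4c5, so r4c5=4.
Step 19. [r2c9∈{9}] r2c9 is down to just 9 ⇒ r2c9=9.
Step 20. [r4c3∈{3}] r4c3 has the single candidate 3. So r4c3=3.
Step 21. [r6c6∈{2}] r6c6 has the single candidate 2. So r6c6=2.
Step 22. [r6c4∈{7}] r6c4's peers cover all but 7. So r6c4=7.
Step 23. [r9c5∈{9}] only 9 remains possible at r9c5 ⇒ r9c5=9.
Step 24. [r3c5∈{7}] only 7 remains possible at r3c5. So r3c5=7.
Step 25. [r3c1∈{3}] nothing but 3 survives at r3c1, so r3c1=3.
Step 26. [r5c1∈{7}] r5c1's peers cover all but 7, so r5c1=7.
Step 27. [r1c8∈{2}] r1c8's peers cover all but 2 ⇒ r1c8=2.
Step 28. [r8c8∈{7}] only 7 remains possible at r8c8 ⇒ r8c8=7.
Step 29. [r5c2∈{1}] r5c2 has the single candidate 1 ⇒ r5c2=1.
Step 30. [r6c8∈{6}] r6c8 has the single candidate 6. So r6c8=6.
Step 31. [r8c4∈{5}] nothing but 5 survives at r8c4. So r8c4=5.
Step 32. [r6c3∈{9}] r6c3's peers cover all but 9. So r6c3=9.
Step 33. [r3c8∈{5}] only 5 remains possible at r3c8 ⇒ r3c8=5.
Step 34. [r2c7∈{6}] nothing but 6 survives at r2c7. So r2c7=6.
Step 35. [r2c6∈{3}] r2c6's peers cover all but 3, so r2c6=3.
Step 36. [r9c2∈{3}] nothing but 3 survives at r9c2, so r9c2=3.
Step 37. [r7c3∈{8}] r7c3 has the single candidate 8, so r7c3=8.
Step 38. [r3c9∈{8}] r3c9's peers cover all but 8. So r3c9=8.
Step 39. [r1c4∈{1}] r1c4 is down to just 1 ⇒ r1c4=1.

Answer: 8 4 6 1 5 9 7 2 3 / 1 5 7 8 2 3 6 4 9 / 3 9 2 6 7 4 1 5 8 / 6 2 3 9 4 5 8 1 7 / 7 1 5 3 8 6 4 9 2 / 4 8 9 7 1 2 3 6 5 / 9 7 8 2 6 1 5 3 4 / 2 6 4 5 3 8 9 7 1 / 5 3 1 4 9 7 2 8 6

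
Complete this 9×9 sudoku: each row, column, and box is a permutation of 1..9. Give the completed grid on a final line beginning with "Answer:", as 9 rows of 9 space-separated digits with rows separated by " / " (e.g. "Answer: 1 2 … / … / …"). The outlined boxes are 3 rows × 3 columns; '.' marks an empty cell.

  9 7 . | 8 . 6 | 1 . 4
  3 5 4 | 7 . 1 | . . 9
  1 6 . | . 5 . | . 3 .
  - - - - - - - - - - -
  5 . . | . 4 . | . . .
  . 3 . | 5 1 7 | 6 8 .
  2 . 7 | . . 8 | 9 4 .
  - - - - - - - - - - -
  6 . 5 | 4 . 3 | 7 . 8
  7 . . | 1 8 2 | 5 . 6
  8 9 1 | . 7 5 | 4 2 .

Step 1. [r4c4∈{2,3,6,9}] in box 5, 2 fits only at r4c4. So r4c4=2.
Step 2. [r3c3∈{2,8}] r3c3 is the only open cell in box 1 admitting 8 ⇒ r3c3=8.
Step 3. [r6c4∈{3,6}] across col 4, 3 lands solely at r6c4. So r6c4=3.
Step 4. [r7c8∈{1,9}] r7c8 is the only open cell in row 7 admitting 1, so r7c8=1.
Step 5. [r3c9∈{2,7}] r3c9 is the only open cell in row 3 admitting 7. So r3c9=7.
Step 6. [r2c5∈{2}] r2c5 is down to just 2, so r2c5=2.
Step 7. [r6c2∈{1}] r6c2's peers cover all but 1 ⇒ r6c2=1.
Step 8. [r4c6∈{9}] r4c6 has the single candidate 9, so r4c6=9.
Step 9. [r4c7∈{3}] r4c7's peers cover all but 3. So r4c7=3.
Step 10. [r7c2∈{2}] r7c2's peers cover all but 2 ⇒ r7c2=2.
Step 11. [r3c4∈{9}] r3c4 is down to just 9. So r3c4=9.
Step 12. [r2c7∈{8}] r2c7's peers cover all but 8 ⇒ r2c7=8.
Step 13. [r1c5∈{3}] r1c5 has the single candidate 3. So r1c5=3.
Step 14. [r9c4∈{6}] r9c4 has the single candidate 6. So r9c4=6.
Step 15. [r4c9∈{1}] nothing but 1 survives at r4c9, so r4c9=1.
Step 16. [r8c8∈{9}] r8c8's peers cover all but 9, so r8c8=9.
Step 17. [r4c3∈{6}] r4c3's peers cover all but 6 ⇒ r4c3=6.
Step 18. [r5c3∈{9}] only 9 remains possible at r5c3. So r5c3=9.
Step 19. [r9c9∈{3}] nothing but 3 survives at r9c9 ⇒ r9c9=3.
Step 20. [r4c2∈{8}] r4c2's peers cover all but 8 ⇒ r4c2=8.
Step 21. [r4c8∈{7}] r4c8's peers cover all but 7 ⇒ r4c8=7.
Step 22. [r3c6∈{4}] r3c6 is down to just 4, so r3c6=4.
Step 23. [r5c9∈{2}] nothing but 2 survives at r5c9, so r5c9=2.
Step 24. [r5c1∈{4}] only 4 remains possible at r5c1 ⇒ r5c1=4.
Step 25. [r8c3∈{3}] r8c3's peers cover all but 3. So r8c3=3.
Step 26. [r7c5∈{9}] r7c5's peers cover all but 9 ⇒ r7c5=9.
Step 27. [r6c5∈{6}] r6c5 has the single candidate 6. So r6c5=6.
Step 28. [r8c2∈{4}] only 4 remains possible at r8c2 ⇒ r8c2=4.
Step 29. [r3c7∈{2}] r3c7's peers cover all but 2 ⇒ r3c7=2.
Step 30. [r2c8∈{6}] r2c8 is down to just 6. So r2c8=6.
Step 31. [r1c3∈{2}] only 2 remains possible at r1c3, so r1c3=2.
Step 32. [r1c8∈{5}] r1c8 has the single candidate 5 ⇒ r1c8=5.
Step 33. [r6c9∈{5}] r6c9 is down to just 5 ⇒ r6c9=5.

Answer: 9 7 2 8 3 6 1 5 4 / 3 5 4 7 2 1 8 6 9 / 1 6 8 9 5 4 2 3 7 / 5 8 6 2 4 9 3 7 1 / 4 3 9 5 1 7 6 8 2 / 2 1 7 3 6 8 9 4 5 / 6 2 5 4 9 3 7 1 8 / 7 4 3 1 8 2 5 9 6 / 8 9 1 6 7 5 4 2 3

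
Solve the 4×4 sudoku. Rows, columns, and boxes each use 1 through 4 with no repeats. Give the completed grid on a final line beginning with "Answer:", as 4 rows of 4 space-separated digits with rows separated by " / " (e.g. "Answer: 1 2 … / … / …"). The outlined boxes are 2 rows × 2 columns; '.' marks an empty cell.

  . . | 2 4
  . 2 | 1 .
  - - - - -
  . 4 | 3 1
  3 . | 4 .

Step 1. [r4c2∈{1}] r4c2 is down to just 1 ⇒ r4c2=1.
Step 2. [r2c4∈{3}] r2c4 has the single candidate 3. So r2c4=3.
Step 3. [r2c1∈{4}] only 4 remains possible at r2c1 ⇒ r2c1=4.
Step 4. [r4c4∈{2}] only 2 remains possible at r4c4. So r4c4=2.
Step 5. [r1c2∈{3}] r1c2 is down to just 3 ⇒ r1c2=3.
Step 6. [r1c1∈{1}] r1c1 is down to just 1, so r1c1=1.
Step 7. [r3c1∈{2}] r3c1's peers cover all but 2 ⇒ r3c1=2.

Answer: 1 3 2 4 / 4 2 1 3 / 2 4 3 1 / 3 1 4 2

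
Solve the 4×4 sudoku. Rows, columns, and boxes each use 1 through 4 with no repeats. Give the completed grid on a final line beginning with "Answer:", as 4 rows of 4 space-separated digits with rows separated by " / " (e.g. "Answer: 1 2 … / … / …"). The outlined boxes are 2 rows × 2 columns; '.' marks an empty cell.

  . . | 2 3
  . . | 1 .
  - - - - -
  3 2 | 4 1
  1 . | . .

Step 1. [r1c1∈{4}] only 4 remains possible at r1c1, so r1c1=4.
Step 2. [r4c3∈{3}] r4c3 is down to just 3, so r4c3=3.
Step 3. [r4c4∈{2}] r4c4 is down to just 2 ⇒ r4c4=2.
Step 4. [r2c4∈{4}] nothing but 4 survives at r2c4. So r2c4=4.
Step 5. [r2c1∈{2}] only 2 remains possible at r2c1, so r2c1=2.
Step 6. [r4c2∈{4}] r4c2 is down to just 4, so r4c2=4.
Step 7. [r2c2∈{3}] r2c2's peers cover all but 3 ⇒ r2c2=3.
Step 8. [r1c2∈{1}] r1c2's peers cover all but 1. So r1c2=1.

Answer: 4 1 2 3 / 2 3 1 4 / 3 2 4 1 / 1 4 3 2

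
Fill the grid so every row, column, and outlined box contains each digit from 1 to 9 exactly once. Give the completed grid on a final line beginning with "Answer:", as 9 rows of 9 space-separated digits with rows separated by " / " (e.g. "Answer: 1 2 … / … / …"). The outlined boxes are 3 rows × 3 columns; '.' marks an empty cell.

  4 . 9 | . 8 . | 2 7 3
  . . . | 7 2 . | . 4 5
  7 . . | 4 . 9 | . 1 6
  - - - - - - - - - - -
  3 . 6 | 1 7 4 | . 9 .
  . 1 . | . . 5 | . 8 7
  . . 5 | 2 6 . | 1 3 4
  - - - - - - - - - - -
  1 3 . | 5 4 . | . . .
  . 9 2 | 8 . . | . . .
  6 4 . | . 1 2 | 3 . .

Step 1. [r2c1∈{8}] only 8 remains possible at r2c1, so r2c1=8.
Step 2. [r1c4∈{6}] only 6 remains possible at r1c4, so r1c4=6.
Step 3. [r5c5∈{3,9}] in col 5, 9 fits only at r5c5 ⇒ r5c5=9.
Step 4. [r8c7∈{4,5,6,7}] 4 has one home in row 8: r8c7, so r8c7=4.
Step 5. [r7c7∈{6,7,8,9}] in col 7, 7 fits only at r7c7, so r7c7=7.
Step 6. [r7c9∈{2,8,9}] 9 has one home in row 7: r7c9 ⇒ r7c9=9.
Step 7. [r4c2∈{2,8}] in row 4, 8 fits only at r4c2. So r4c2=8.
Step 8. [r8c6∈{3,6,7}] across row 8, 7 lands solely at r8c6 ⇒ r8c6=7.
Step 9. [r2c6∈{1,3}] col 6 places 3 nowhere but r2c6. So r2c6=3.
Step 10. [r8c8∈{5,6}] row 8 places 6 nowhere but r8c8, so r8c8=6.
Step 11. [r9c9∈{8}] r9c9's peers cover all but 8 ⇒ r9c9=8.
Step 12. [r3c2∈{2,5}] r3c2 is the only open cell in row 3 admitting 2. So r3c2=2.
Step 13. [r4c7∈{5}] r4c7's peers cover all but 5, so r4c7=5.
Step 14. [r1c2∈{5}] nothing but 5 survives at r1c2 ⇒ r1c2=5.
Step 15. [r6c6∈{8}] r6c6 is down to just 8 ⇒ r6c6=8.
Step 16. [r5c3∈{4}] only 4 remains possible at r5c3, so r5c3=4.
Step 17. [r8c5∈{3}] r8c5 has the single candidate 3 ⇒ r8c5=3.
Step 18. [r2c2∈{6}] r2c2 has the single candidate 6, so r2c2=6.
Step 19. [r5c7∈{6}] only 6 remains possible at r5c7. So r5c7=6.
Step 20. [r6c2∈{7}] r6c2 is down to just 7 ⇒ r6c2=7.
Step 21. [r5c1∈{2}] r5c1's peers cover all but 2, so r5c1=2.
Step 22. [r3c3∈{3}] only 3 remains possible at r3c3, so r3c3=3.
Step 23. [r7c8∈{2}] nothing but 2 survives at r7c8 ⇒ r7c8=2.
Step 24. [r3c7∈{8}] r3c7's peers cover all but 8, so r3c7=8.
Step 25. [r6c1∈{9}] r6c1 is down to just 9, so r6c1=9.
Step 26. [r9c4∈{9}] r9c4 has the single candidate 9 ⇒ r9c4=9.
Step 27. [r7c6∈{6}] only 6 remains possible at r7c6, so r7c6=6.
Step 28. [r2c3∈{1}] r2c3 has the single candidate 1 ⇒ r2c3=1.
Step 29. [r5c4∈{3}] r5c4 has the single candidate 3, so r5c4=3.
Step 30. [r2c7∈{9}] r2c7 has the single candidate 9, so r2c7=9.
Step 31. [r8c9∈{1}] nothing but 1 survives at r8c9. So r8c9=1.
Step 32. [r1c6∈{1}] only 1 remains possible at r1c6. So r1c6=1.
Step 33. [r9c3∈{7}] nothing but 7 survives at r9c3 ⇒ r9c3=7.
Step 34. [r7c3∈{8}] r7c3 has the single candidate 8, so r7c3=8.
Step 35. [r9c8∈{5}] only 5 remains possible at r9c8. So r9c8=5.
Step 36. [r8c1∈{5}] nothing but 5 survives at r8c1 ⇒ r8c1=5.
Step 37. [r4c9∈{2}] nothing but 2 survives at r4c9, so r4c9=2.
Step 38. [r3c5∈{5}] only 5 remains possible at r3c5 ⇒ r3c5=5.

Answer: 4 5 9 6 8 1 2 7 3 / 8 6 1 7 2 3 9 4 5 / 7 2 3 4 5 9 8 1 6 / 3 8 6 1 7 4 5 9 2 / 2 1 4 3 9 5 6 8 7 / 9 7 5 2 6 8 1 3 4 / 1 3 8 5 4 6 7 2 9 / 5 9 2 8 3 7 4 6 1 / 6 4 7 9 1 2 3 5 8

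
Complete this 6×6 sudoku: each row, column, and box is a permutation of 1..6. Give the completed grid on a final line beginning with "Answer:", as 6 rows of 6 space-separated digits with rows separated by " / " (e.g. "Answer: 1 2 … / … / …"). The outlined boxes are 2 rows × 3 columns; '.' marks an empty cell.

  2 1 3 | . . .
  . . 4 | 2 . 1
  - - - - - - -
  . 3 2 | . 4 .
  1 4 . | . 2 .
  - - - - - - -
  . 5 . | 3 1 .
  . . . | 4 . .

Step 1. [r5c3∈{6}] only 6 remains possible at r5c3 ⇒ r5c3=6.
Step 2. [r3c1∈{5,6}] across box 3, 6 lands solely at r3c1. So r3c1=6.
Step 3. [r3c6∈{5}] nothing but 5 survives at r3c6 ⇒ r3c6=5.
Step 4. [r6c5∈{5,6}] across row 6, 5 lands solely at r6c5 ⇒ r6c5=5.
Step 5. [r6c6∈{2,6}] row 6 places 6 nowhere but r6c6 ⇒ r6c6=6.
Step 6. [r1c5∈{6}] r1c5 is down to just 6, so r1c5=6.
Step 7. [r5c1∈{4}] only 4 remains possible at r5c1 ⇒ r5c1=4.
Step 8. [r2c1∈{5}] only 5 remains possible at r2c1 ⇒ r2c1=5.
Step 9. [r6c1∈{3}] only 3 remains possible at r6c1. So r6c1=3.
Step 10. [r2c2∈{6}] nothing but 6 survives at r2c2. So r2c2=6.
Step 11. [r4c4∈{6}] only 6 remains possible at r4c4. So r4c4=6.
Step 12. [r4c3∈{5}] only 5 remains possible at r4c3 ⇒ r4c3=5.
Step 13. [r4c6∈{3}] r4c6's peers cover all but 3. So r4c6=3.
Step 14. [r5c6∈{2}] r5c6's peers cover all but 2, so r5c6=2.
Step 15. [r6c3∈{1}] nothing but 1 survives at r6c3 ⇒ r6c3=1.
Step 16. [r1c6∈{4}] r1c6 has the single candidate 4. So r1c6=4.
Step 17. [r1c4∈{5}] r1c4's peers cover all but 5 ⇒ r1c4=5.
Step 18. [r3c4∈{1}] only 1 remains possible at r3c4. So r3c4=1.
Step 19. [r6c2∈{2}] nothing but 2 survives at r6c2 ⇒ r6c2=2.
Step 20. [r2c5∈{3}] nothing but 3 survives at r2c5. So r2c5=3.

Answer: 2 1 3 5 6 4 / 5 6 4 2 3 1 / 6 3 2 1 4 5 / 1 4 5 6 2 3 / 4 5 6 3 1 2 / 3 2 1 4 5 6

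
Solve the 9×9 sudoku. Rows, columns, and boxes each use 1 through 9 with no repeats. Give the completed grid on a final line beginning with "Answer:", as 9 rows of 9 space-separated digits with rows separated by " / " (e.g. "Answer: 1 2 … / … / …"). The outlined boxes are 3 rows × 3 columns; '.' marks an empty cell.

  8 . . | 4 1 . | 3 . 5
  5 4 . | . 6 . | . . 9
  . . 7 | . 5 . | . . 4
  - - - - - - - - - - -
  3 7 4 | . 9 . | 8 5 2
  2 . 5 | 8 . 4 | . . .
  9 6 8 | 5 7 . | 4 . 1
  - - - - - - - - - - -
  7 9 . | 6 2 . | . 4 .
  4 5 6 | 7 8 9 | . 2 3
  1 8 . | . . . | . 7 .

Step 1. [r9c4∈{3}] r9c4's peers cover all but 3 ⇒ r9c4=3.
Step 2. [r2c4∈{2}] only 2 remains possible at r2c4 ⇒ r2c4=2.
Step 3. [r3c2∈{1,2,3}] across col 2, 3 lands solely at r3c2, so r3c2=3.
Step 4. [r2c7∈{1,7}] across box 3, 7 lands solely at r2c7, so r2c7=7.
Step 5. [r7c6∈{1,5}] 1 has one home in box 8: r7c6. So r7c6=1.
Step 6. [r1c8∈{6}] r1c8's peers cover all but 6. So r1c8=6.
Step 7. [r9c7∈{5,6,9}] row 9 places 9 nowhere but r9c7 ⇒ r9c7=9.
Step 8. [r2c6∈{3,8}] 3 has one home in row 2: r2c6, so r2c6=3.
Step 9. [r2c8∈{1,8}] r2c8 is the only open cell in row 2 admitting 8 ⇒ r2c8=8.
Step 10. [r5c8∈{3,9}] across row 5, 9 lands solely at r5c8. So r5c8=9.
Step 11. [r5c9∈{6,7}] row 5 places 7 nowhere but r5c9, so r5c9=7.
Step 12. [r3c8∈{1}] r3c8 is down to just 1 ⇒ r3c8=1.
Step 13. [r1c3∈{2,9}] across row 1, 9 lands solely at r1c3 ⇒ r1c3=9.
Step 14. [r3c6∈{8}] r3c6's peers cover all but 8 ⇒ r3c6=8.
Step 15. [r6c6∈{2}] r6c6 has the single candidate 2, so r6c6=2.
Step 16. [r6c8∈{3}] only 3 remains possible at r6c8, so r6c8=3.
Step 17. [r5c2∈{1}] nothing but 1 survives at r5c2. So r5c2=1.
Step 18. [r9c6∈{5}] r9c6 has the single candidate 5. So r9c6=5.
Step 19. [r3c7∈{2}] nothing but 2 survives at r3c7, so r3c7=2.
Step 20. [r9c5∈{4}] only 4 remains possible at r9c5 ⇒ r9c5=4.
Step 21. [r1c6∈{7}] nothing but 7 survives at r1c6, so r1c6=7.
Step 22. [r3c1∈{6}] only 6 remains possible at r3c1 ⇒ r3c1=6.
Step 23. [r7c9∈{8}] nothing but 8 survives at r7c9. So r7c9=8.
Step 24. [r9c9∈{6}] nothing but 6 survives at r9c9 ⇒ r9c9=6.
Step 25. [r9c3∈{2}] r9c3 is down to just 2 ⇒ r9c3=2.
Step 26. [r2c3∈{1}] only 1 remains possible at r2c3 ⇒ r2c3=1.
Step 27. [r7c7∈{5}] nothing but 5 survives at r7c7, so r7c7=5.
Step 28. [r8c7∈{1}] nothing but 1 survives at r8c7 ⇒ r8c7=1.
Step 29. [r5c7∈{6}] r5c7's peers cover all but 6 ⇒ r5c7=6.
Step 30. [r4c6∈{6}] r4c6's peers cover all but 6. So r4c6=6.
Step 31. [r4c4∈{1}] r4c4 has the single candidate 1, so r4c4=1.
Step 32. [r1c2∈{2}] only 2 remains possible at r1c2. So r1c2=2.
Step 33. [r7c3∈{3}] r7c3 has the single candidate 3. So r7c3=3.
Step 34. [r3c4∈{9}] nothing but 9 survives at r3c4 ⇒ r3c4=9.
Step 35. [r5c5∈{3}] only 3 remains possible at r5c5 ⇒ r5c5=3.

Answer: 8 2 9 4 1 7 3 6 5 / 5 4 1 2 6 3 7 8 9 / 6 3 7 9 5 8 2 1 4 / 3 7 4 1 9 6 8 5 2 / 2 1 5 8 3 4 6 9 7 / 9 6 8 5 7 2 4 3 1 / 7 9 3 6 2 1 5 4 8 / 4 5 6 7 8 9 1 2 3 / 1 8 2 3 4 5 9 7 6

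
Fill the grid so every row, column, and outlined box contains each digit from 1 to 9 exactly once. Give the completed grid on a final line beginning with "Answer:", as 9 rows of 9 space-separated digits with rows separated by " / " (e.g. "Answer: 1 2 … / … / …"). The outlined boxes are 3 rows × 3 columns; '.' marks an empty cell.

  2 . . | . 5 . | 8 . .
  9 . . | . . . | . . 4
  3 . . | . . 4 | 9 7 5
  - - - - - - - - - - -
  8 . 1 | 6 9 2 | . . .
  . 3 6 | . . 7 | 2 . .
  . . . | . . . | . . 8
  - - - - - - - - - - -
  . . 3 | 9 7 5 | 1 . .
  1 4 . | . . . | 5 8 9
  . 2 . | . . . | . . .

Step 1. [r7c8∈{2,4,6}] r7c8 is the only open cell in row 7 admitting 4, so r7c8=4.
Step 2. [r3c3∈{8}] r3c3's peers cover all but 8. So r3c3=8.
Step 3. [r8c3∈{7}] r8c3's peers cover all but 7 ⇒ r8c3=7.
Step 4. [r2c8∈{1,2,3,6}] in col 8, 2 fits only at r2c8 ⇒ r2c8=2.
Step 5. [r5c9∈{1}] nothing but 1 survives at r5c9, so r5c9=1.
Step 6. [r1c8∈{1,3,6}] in col 8, 1 fits only at r1c8 ⇒ r1c8=1.
Step 7. [r6c1∈{4,5,7}] in col 1, 7 fits only at r6c1. So r6c1=7.
Step 8. [r4c2∈{5}] r4c2 is down to just 5. So r4c2=5.
Step 9. [r4c8∈{3}] nothing but 3 survives at r4c8, so r4c8=3.
Step 10. [r9c8∈{6}] only 6 remains possible at r9c8. So r9c8=6.
Step 11. [r1c9∈{3,6}] r1c9 is the only open cell in col 9 admitting 6. So r1c9=6.
Step 12. [r9c9∈{3,7}] col 9 places 3 nowhere but r9c9. So r9c9=3.
Step 13. [r2c7∈{3}] r2c7's peers cover all but 3. So r2c7=3.
Step 14. [r5c1∈{4}] only 4 remains possible at r5c1 ⇒ r5c1=4.
Step 15. [r5c5∈{8}] r5c5 is down to just 8. So r5c5=8.
Step 16. [r5c4∈{5}] nothing but 5 survives at r5c4, so r5c4=5.
Step 17. [r9c3∈{5,9}] r9c3 is the only open cell in row 9 admitting 9. So r9c3=9.
Step 18. [r1c2∈{7}] r1c2 is down to just 7, so r1c2=7.
Step 19. [r1c4∈{3}] r1c4's peers cover all but 3. So r1c4=3.
Step 20. [r2c4∈{1,7,8}] across row 2, 7 lands solely at r2c4 ⇒ r2c4=7.
Step 21. [r9c4∈{1,4,8}] 8 has one home in col 4: r9c4, so r9c4=8.
Step 22. [r9c6∈{1}] r9c6's peers cover all but 1. So r9c6=1.
Step 23. [r6c4∈{1,4}] 4 has one home in col 4: r6c4, so r6c4=4.
Step 24. [r3c4∈{1,2}] 1 has one home in col 4: r3c4 ⇒ r3c4=1.
Step 25. [r2c5∈{6}] r2c5 is down to just 6, so r2c5=6.
Step 26. [r6c6∈{3}] nothing but 3 survives at r6c6, so r6c6=3.
Step 27. [r4c7∈{4,7}] row 4 places 4 nowhere but r4c7 ⇒ r4c7=4.
Step 28. [r5c8∈{9}] r5c8's peers cover all but 9, so r5c8=9.
Step 29. [r7c2∈{6,8}] across row 7, 8 lands solely at r7c2. So r7c2=8.
Step 30. [r3c5∈{2}] nothing but 2 survives at r3c5 ⇒ r3c5=2.
Step 31. [r2c6∈{8}] r2c6 has the single candidate 8, so r2c6=8.
Step 32. [r6c5∈{1}] r6c5 is down to just 1, so r6c5=1.
Step 33. [r7c1∈{6}] only 6 remains possible at r7c1, so r7c1=6.
Step 34. [r1c3∈{4}] r1c3 has the single candidate 4, so r1c3=4.
Step 35. [r2c3∈{5}] nothing but 5 survives at r2c3 ⇒ r2c3=5.
Step 36. [r9c5∈{4}] r9c5 has the single candidate 4, so r9c5=4.
Step 37. [r6c3∈{2}] r6c3 has the single candidate 2 ⇒ r6c3=2.
Step 38. [r8c5∈{3}] r8c5's peers cover all but 3 ⇒ r8c5=3.
Step 39. [r3c2∈{6}] nothing but 6 survives at r3c2, so r3c2=6.
Step 40. [r9c7∈{7}] r9c7 is down to just 7, so r9c7=7.
Step 41. [r4c9∈{7}] nothing but 7 survives at r4c9 ⇒ r4c9=7.
Step 42. [r7c9∈{2}] only 2 remains possible at r7c9. So r7c9=2.
Step 43. [r2c2∈{1}] r2c2 has the single candidate 1 ⇒ r2c2=1.
Step 44. [r9c1∈{5}] r9c1's peers cover all but 5, so r9c1=5.
Step 45. [r8c6∈{6}] r8c6's peers cover all but 6. So r8c6=6.
Step 46. [r6c7∈{6}] nothing but 6 survives at r6c7, so r6c7=6.
Step 47. [r6c8∈{5}] r6c8 has the single candidate 5, so r6c8=5.
Step 48. [r1c6∈{9}] only 9 remains possible at r1c6 ⇒ r1c6=9.
Step 49. [r8c4∈{2}] r8c4's peers cover all but 2 ⇒ r8c4=2.
Step 50. [r6c2∈{9}] nothing but 9 survives at r6c2, so r6c2=9.

Answer: 2 7 4 3 5 9 8 1 6 / 9 1 5 7 6 8 3 2 4 / 3 6 8 1 2 4 9 7 5 / 8 5 1 6 9 2 4 3 7 / 4 3 6 5 8 7 2 9 1 / 7 9 2 4 1 3 6 5 8 / 6 8 3 9 7 5 1 4 2 / 1 4 7 2 3 6 5 8 9 / 5 2 9 8 4 1 7 6 3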